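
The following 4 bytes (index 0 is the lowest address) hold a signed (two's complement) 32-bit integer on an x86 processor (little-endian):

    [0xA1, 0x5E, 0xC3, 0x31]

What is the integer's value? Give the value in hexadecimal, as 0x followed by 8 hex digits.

0x31C35EA1

Little-endian: lowest address holds the least-significant byte.
Reassemble most-significant byte first: 31 C3 5E A1 → 0x31C35EA1.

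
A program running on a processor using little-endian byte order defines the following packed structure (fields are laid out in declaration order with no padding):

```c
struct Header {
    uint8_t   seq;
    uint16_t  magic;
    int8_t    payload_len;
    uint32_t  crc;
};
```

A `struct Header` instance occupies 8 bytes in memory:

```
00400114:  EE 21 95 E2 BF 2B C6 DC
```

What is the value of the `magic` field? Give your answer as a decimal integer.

`magic` follows `seq` (1 byte), so it starts at byte offset 1 and occupies 2 bytes.
Bytes at offsets 1..2: 21 95.
Little-endian stores the least-significant byte at the lowest address.
Reassemble most-significant byte first: 95 21 → 0x9521.
0x9521 = 38177.

38177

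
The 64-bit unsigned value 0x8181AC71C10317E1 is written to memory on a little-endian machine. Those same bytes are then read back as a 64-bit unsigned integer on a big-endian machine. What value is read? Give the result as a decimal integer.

16219436712368832897

Stored little-endian, the bytes at ascending addresses are E1 17 03 C1 71 AC 81 81.
Read back as big-endian, the last byte is least significant, giving 0xE11703C171AC8181.
0xE11703C171AC8181 = 16219436712368832897.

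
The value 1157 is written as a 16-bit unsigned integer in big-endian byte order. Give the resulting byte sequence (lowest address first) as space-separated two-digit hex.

1157 in hexadecimal, padded to 16 bits, is 0x0485.
Split into bytes (most-significant first): 04 85.
In big-endian order the high byte comes first in memory.
So the memory order matches the most-significant-first order: 04 85.

04 85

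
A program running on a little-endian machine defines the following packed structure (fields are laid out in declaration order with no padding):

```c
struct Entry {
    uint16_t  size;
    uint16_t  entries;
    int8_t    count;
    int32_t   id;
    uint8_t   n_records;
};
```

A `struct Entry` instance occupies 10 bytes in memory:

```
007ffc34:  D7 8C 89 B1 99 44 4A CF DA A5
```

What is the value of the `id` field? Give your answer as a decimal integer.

`id` follows `size` (2 B), `entries` (2 B), `count` (1 B), so it starts at offset 2 + 2 + 1 = 5 and occupies 4 bytes.
Bytes at offsets 5..8: 44 4A CF DA.
Little-endian: lowest address holds the least-significant byte.
Reassemble most-significant byte first: DA CF 4A 44 → 0xDACF4A44.
Top bit is set, so as a signed 32-bit value this is 0xDACF4A44 − 2^32 = -623949244.

-623949244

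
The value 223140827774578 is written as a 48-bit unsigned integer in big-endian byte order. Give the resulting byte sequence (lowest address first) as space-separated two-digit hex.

CA F2 05 C6 3E 72

223140827774578 in hexadecimal, padded to 48 bits, is 0xCAF205C63E72.
Split into bytes (most-significant first): CA F2 05 C6 3E 72.
Big-endian: lowest address holds the most-significant byte.
So the memory order matches the most-significant-first order: CA F2 05 C6 3E 72.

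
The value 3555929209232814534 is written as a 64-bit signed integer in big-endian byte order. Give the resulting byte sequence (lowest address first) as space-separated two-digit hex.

3555929209232814534 in hexadecimal, padded to 64 bits, is 0x315932C692C1F1C6.
Split into bytes (most-significant first): 31 59 32 C6 92 C1 F1 C6.
Big-endian: lowest address holds the most-significant byte.
So the memory order matches the most-significant-first order: 31 59 32 C6 92 C1 F1 C6.

31 59 32 C6 92 C1 F1 C6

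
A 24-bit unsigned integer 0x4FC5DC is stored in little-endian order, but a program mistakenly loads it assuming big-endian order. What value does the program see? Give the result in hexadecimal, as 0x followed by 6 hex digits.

0xDCC54F

Stored little-endian, the bytes at ascending addresses are DC C5 4F.
Read back as big-endian, the last byte is least significant, giving 0xDCC54F.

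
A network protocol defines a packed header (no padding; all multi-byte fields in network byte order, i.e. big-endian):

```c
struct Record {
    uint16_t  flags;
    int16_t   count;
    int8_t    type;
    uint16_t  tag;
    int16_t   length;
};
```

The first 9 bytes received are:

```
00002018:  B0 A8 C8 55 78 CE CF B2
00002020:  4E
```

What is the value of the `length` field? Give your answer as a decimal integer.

-19890

`length` follows `flags` (2 B), `count` (2 B), `type` (1 B), `tag` (2 B), so it starts at offset 2 + 2 + 1 + 2 = 7 and occupies 2 bytes.
Bytes at offsets 7..8: B2 4E.
Big-endian stores the most-significant byte at the lowest address.
The bytes are already most-significant first: 0xB24E.
Top bit is set, so as a signed 16-bit value this is 0xB24E − 2^16 = -19890.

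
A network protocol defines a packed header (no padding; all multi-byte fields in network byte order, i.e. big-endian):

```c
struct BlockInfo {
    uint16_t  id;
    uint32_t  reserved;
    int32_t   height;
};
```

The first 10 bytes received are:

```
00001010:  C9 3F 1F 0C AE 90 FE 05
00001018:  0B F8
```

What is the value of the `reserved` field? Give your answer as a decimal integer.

`reserved` follows `id` (2 bytes), so it starts at byte offset 2 and occupies 4 bytes.
Bytes at offsets 2..5: 1F 0C AE 90.
In big-endian order the high byte comes first in memory.
The bytes are already most-significant first: 0x1F0CAE90.
0x1F0CAE90 = 520924816.

520924816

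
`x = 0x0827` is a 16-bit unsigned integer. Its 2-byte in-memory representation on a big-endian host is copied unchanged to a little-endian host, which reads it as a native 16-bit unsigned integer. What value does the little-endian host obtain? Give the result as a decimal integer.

Stored big-endian, the bytes at ascending addresses are 08 27.
Read back as little-endian, the first byte is least significant, giving 0x2708.
0x2708 = 9992.

9992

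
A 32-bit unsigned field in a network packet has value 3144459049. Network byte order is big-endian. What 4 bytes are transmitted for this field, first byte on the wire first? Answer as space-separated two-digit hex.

BB 6C A3 29

3144459049 in hexadecimal, padded to 32 bits, is 0xBB6CA329.
Split into bytes (most-significant first): BB 6C A3 29.
Big-endian: lowest address holds the most-significant byte.
So the memory order matches the most-significant-first order: BB 6C A3 29.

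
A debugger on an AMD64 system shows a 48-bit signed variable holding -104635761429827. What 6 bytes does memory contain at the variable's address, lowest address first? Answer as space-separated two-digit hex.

BD F2 9B 96 D5 A0

Two's complement of -104635761429827 in 48 bits: 104635761429827 = 0x5F2A69640D43; invert → 0xA0D5969BF2BC; add 1 → 0xA0D5969BF2BD.
Split into bytes (most-significant first): A0 D5 96 9B F2 BD.
Little-endian stores the least-significant byte at the lowest address.
So at ascending addresses the bytes are BD F2 9B 96 D5 A0.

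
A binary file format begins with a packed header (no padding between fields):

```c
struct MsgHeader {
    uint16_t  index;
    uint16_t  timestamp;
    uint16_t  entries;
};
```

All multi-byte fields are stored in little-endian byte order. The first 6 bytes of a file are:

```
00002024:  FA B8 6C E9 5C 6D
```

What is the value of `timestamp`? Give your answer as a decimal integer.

`timestamp` follows `index` (2 bytes), so it starts at byte offset 2 and occupies 2 bytes.
Bytes at offsets 2..3: 6C E9.
In little-endian order the low byte comes first in memory.
Reassemble most-significant byte first: E9 6C → 0xE96C.
0xE96C = 59756.

59756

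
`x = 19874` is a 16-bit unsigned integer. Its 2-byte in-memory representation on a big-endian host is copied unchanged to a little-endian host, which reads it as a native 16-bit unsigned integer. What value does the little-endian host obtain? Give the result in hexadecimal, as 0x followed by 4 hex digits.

19874 in 16-bit hexadecimal is 0x4DA2.
Stored big-endian, the bytes at ascending addresses are 4D A2.
Read back as little-endian, the first byte is least significant, giving 0xA24D.

0xA24D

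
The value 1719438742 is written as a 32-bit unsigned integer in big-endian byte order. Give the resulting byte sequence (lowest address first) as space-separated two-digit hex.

1719438742 in hexadecimal, padded to 32 bits, is 0x667C8D96.
Split into bytes (most-significant first): 66 7C 8D 96.
Big-endian: lowest address holds the most-significant byte.
So the memory order matches the most-significant-first order: 66 7C 8D 96.

66 7C 8D 96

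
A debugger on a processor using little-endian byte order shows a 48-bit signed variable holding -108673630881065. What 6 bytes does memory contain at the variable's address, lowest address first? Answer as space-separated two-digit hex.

Two's complement of -108673630881065 in 48 bits: 108673630881065 = 0x62D68D2A4529; invert → 0x9D2972D5BAD6; add 1 → 0x9D2972D5BAD7.
Split into bytes (most-significant first): 9D 29 72 D5 BA D7.
Little-endian: lowest address holds the least-significant byte.
So at ascending addresses the bytes are D7 BA D5 72 29 9D.

D7 BA D5 72 29 9D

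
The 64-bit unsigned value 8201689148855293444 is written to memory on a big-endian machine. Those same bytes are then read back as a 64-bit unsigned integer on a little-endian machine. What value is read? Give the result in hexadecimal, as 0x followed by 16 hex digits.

0x0416B293D340D271

8201689148855293444 in 64-bit hexadecimal is 0x71D240D393B21604.
Stored big-endian, the bytes at ascending addresses are 71 D2 40 D3 93 B2 16 04.
Read back as little-endian, the first byte is least significant, giving 0x0416B293D340D271.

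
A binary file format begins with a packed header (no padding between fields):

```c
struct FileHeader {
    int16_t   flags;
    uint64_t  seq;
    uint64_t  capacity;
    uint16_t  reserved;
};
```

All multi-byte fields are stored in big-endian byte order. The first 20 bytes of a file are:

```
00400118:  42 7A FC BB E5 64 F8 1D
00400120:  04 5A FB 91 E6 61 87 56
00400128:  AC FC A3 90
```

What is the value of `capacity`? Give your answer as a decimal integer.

18127523281699777788

`capacity` follows `flags` (2 B), `seq` (8 B), so it starts at offset 2 + 8 = 10 and occupies 8 bytes.
Bytes at offsets 10..17: FB 91 E6 61 87 56 AC FC.
In big-endian order the high byte comes first in memory.
The bytes are already most-significant first: 0xFB91E6618756ACFC.
0xFB91E6618756ACFC = 18127523281699777788.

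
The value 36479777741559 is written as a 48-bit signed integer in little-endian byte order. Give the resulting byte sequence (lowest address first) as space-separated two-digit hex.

36479777741559 in hexadecimal, padded to 48 bits, is 0x212D9C319AF7.
Split into bytes (most-significant first): 21 2D 9C 31 9A F7.
In little-endian order the low byte comes first in memory.
So at ascending addresses the bytes are F7 9A 31 9C 2D 21.

F7 9A 31 9C 2D 21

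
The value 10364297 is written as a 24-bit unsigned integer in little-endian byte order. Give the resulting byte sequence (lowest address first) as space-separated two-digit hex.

10364297 in hexadecimal, padded to 24 bits, is 0x9E2589.
Split into bytes (most-significant first): 9E 25 89.
Little-endian: lowest address holds the least-significant byte.
So at ascending addresses the bytes are 89 25 9E.

89 25 9E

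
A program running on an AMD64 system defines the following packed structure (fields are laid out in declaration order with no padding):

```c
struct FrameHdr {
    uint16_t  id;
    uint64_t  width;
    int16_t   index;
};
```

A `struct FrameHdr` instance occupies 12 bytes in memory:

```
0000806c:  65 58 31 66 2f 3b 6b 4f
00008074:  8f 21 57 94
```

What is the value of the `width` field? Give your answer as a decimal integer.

`width` follows `id` (2 bytes), so it starts at byte offset 2 and occupies 8 bytes.
Bytes at offsets 2..9: 31 66 2F 3B 6B 4F 8F 21.
Little-endian stores the least-significant byte at the lowest address.
Reassemble most-significant byte first: 21 8F 4F 6B 3B 2F 66 31 → 0x218F4F6B3B2F6631.
0x218F4F6B3B2F6631 = 2418238846894302769.

2418238846894302769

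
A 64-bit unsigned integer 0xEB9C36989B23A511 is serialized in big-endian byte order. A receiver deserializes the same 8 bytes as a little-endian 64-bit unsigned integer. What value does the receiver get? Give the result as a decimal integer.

1271461620982652139

Stored big-endian, the bytes at ascending addresses are EB 9C 36 98 9B 23 A5 11.
Read back as little-endian, the first byte is least significant, giving 0x11A5239B98369CEB.
0x11A5239B98369CEB = 1271461620982652139.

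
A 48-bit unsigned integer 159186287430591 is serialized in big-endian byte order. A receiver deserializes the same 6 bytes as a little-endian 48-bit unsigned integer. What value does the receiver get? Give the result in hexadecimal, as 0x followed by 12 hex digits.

159186287430591 in 48-bit hexadecimal is 0x90C7721D8BBF.
Stored big-endian, the bytes at ascending addresses are 90 C7 72 1D 8B BF.
Read back as little-endian, the first byte is least significant, giving 0xBF8B1D72C790.

0xBF8B1D72C790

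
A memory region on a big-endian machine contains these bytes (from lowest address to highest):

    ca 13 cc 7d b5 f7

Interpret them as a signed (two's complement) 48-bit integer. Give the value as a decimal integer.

Big-endian: lowest address holds the most-significant byte.
The bytes are already most-significant first: 0xCA13CC7DB5F7.
Top bit is set, so as a signed 48-bit value this is 0xCA13CC7DB5F7 − 2^48 = -59288592730633.

-59288592730633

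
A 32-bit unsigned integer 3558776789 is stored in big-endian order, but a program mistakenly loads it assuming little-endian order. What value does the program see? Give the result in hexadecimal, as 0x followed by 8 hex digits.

3558776789 in 32-bit hexadecimal is 0xD41E9FD5.
Stored big-endian, the bytes at ascending addresses are D4 1E 9F D5.
Read back as little-endian, the first byte is least significant, giving 0xD59F1ED4.

0xD59F1ED4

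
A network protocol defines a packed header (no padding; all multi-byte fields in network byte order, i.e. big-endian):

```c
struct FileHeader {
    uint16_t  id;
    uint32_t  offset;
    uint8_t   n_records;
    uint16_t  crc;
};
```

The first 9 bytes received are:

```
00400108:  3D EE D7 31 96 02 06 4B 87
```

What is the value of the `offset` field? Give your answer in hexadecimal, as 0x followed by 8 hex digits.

`offset` follows `id` (2 bytes), so it starts at byte offset 2 and occupies 4 bytes.
Bytes at offsets 2..5: D7 31 96 02.
In big-endian order the high byte comes first in memory.
The bytes are already most-significant first: 0xD7319602.

0xD7319602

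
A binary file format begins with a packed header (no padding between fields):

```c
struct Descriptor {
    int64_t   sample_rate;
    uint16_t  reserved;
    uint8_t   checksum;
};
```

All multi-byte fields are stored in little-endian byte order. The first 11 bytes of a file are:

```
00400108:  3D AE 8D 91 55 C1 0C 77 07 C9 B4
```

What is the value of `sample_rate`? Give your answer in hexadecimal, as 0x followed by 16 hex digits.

`sample_rate` is the first field, at byte offset 0, occupying 8 bytes.
Bytes at offsets 0..7: 3D AE 8D 91 55 C1 0C 77.
In little-endian order the low byte comes first in memory.
Reassemble most-significant byte first: 77 0C C1 55 91 8D AE 3D → 0x770CC155918DAE3D.

0x770CC155918DAE3D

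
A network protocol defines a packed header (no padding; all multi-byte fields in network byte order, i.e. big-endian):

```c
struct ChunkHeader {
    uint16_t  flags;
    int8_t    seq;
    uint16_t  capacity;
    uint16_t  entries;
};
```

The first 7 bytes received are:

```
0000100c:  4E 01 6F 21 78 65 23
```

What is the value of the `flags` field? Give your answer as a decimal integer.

`flags` is the first field, at byte offset 0, occupying 2 bytes.
Bytes at offsets 0..1: 4E 01.
Big-endian stores the most-significant byte at the lowest address.
The bytes are already most-significant first: 0x4E01.
0x4E01 = 19969.

19969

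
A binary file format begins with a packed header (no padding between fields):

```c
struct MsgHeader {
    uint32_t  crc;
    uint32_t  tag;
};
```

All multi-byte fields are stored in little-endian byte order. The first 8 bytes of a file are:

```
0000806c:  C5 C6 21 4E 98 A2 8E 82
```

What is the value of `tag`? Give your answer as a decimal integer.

2190385816

`tag` follows `crc` (4 bytes), so it starts at byte offset 4 and occupies 4 bytes.
Bytes at offsets 4..7: 98 A2 8E 82.
Little-endian stores the least-significant byte at the lowest address.
Reassemble most-significant byte first: 82 8E A2 98 → 0x828EA298.
0x828EA298 = 2190385816.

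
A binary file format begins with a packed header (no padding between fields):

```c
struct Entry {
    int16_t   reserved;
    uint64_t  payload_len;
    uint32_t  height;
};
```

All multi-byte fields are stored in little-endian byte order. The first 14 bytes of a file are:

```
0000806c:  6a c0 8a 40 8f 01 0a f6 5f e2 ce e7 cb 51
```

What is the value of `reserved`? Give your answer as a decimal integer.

`reserved` is the first field, at byte offset 0, occupying 2 bytes.
Bytes at offsets 0..1: 6A C0.
Little-endian: lowest address holds the least-significant byte.
Reassemble most-significant byte first: C0 6A → 0xC06A.
Top bit is set, so as a signed 16-bit value this is 0xC06A − 2^16 = -16278.

-16278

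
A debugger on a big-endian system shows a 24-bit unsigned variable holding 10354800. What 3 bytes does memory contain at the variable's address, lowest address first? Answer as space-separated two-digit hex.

9E 00 70

10354800 in hexadecimal, padded to 24 bits, is 0x9E0070.
Split into bytes (most-significant first): 9E 00 70.
Big-endian stores the most-significant byte at the lowest address.
So the memory order matches the most-significant-first order: 9E 00 70.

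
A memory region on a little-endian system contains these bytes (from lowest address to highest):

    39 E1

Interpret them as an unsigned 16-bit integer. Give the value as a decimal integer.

Little-endian: lowest address holds the least-significant byte.
Reassemble most-significant byte first: E1 39 → 0xE139.
0xE139 = 57657.

57657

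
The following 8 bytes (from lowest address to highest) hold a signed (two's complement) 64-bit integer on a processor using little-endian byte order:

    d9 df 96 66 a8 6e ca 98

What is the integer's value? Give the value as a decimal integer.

-7437010165094228007

Little-endian: lowest address holds the least-significant byte.
Reassemble most-significant byte first: 98 CA 6E A8 66 96 DF D9 → 0x98CA6EA86696DFD9.
Top bit is set, so as a signed 64-bit value this is 0x98CA6EA86696DFD9 − 2^64 = -7437010165094228007.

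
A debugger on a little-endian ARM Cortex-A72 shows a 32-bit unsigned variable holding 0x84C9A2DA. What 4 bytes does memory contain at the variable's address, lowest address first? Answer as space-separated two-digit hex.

Split into bytes (most-significant first): 84 C9 A2 DA.
Little-endian stores the least-significant byte at the lowest address.
So at ascending addresses the bytes are DA A2 C9 84.

DA A2 C9 84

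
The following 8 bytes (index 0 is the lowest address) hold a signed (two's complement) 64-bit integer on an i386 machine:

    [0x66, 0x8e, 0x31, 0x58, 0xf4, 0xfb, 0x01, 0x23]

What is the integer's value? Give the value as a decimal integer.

Little-endian stores the least-significant byte at the lowest address.
Reassemble most-significant byte first: 23 01 FB F4 58 31 8E 66 → 0x2301FBF458318E66.
0x2301FBF458318E66 = 2522574293174423142.

2522574293174423142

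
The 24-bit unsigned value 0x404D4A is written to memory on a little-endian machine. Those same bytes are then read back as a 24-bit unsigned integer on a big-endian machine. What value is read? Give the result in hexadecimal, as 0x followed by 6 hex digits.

Stored little-endian, the bytes at ascending addresses are 4A 4D 40.
Read back as big-endian, the last byte is least significant, giving 0x4A4D40.

0x4A4D40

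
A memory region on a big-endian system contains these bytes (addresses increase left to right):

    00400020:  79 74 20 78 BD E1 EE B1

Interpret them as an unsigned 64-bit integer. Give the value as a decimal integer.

In big-endian order the high byte comes first in memory.
The bytes are already most-significant first: 0x79742078BDE1EEB1.
0x79742078BDE1EEB1 = 8751655678841581233.

8751655678841581233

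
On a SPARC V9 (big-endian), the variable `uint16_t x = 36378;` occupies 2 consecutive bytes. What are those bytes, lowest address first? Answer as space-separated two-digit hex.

36378 in hexadecimal, padded to 16 bits, is 0x8E1A.
Split into bytes (most-significant first): 8E 1A.
Big-endian stores the most-significant byte at the lowest address.
So the memory order matches the most-significant-first order: 8E 1A.

8E 1A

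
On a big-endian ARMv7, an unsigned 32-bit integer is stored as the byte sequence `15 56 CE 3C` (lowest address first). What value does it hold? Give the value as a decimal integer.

Big-endian: lowest address holds the most-significant byte.
The bytes are already most-significant first: 0x1556CE3C.
0x1556CE3C = 358010428.

358010428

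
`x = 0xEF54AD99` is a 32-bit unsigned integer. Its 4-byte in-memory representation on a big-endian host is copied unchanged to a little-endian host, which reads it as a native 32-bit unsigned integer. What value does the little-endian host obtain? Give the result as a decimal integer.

Stored big-endian, the bytes at ascending addresses are EF 54 AD 99.
Read back as little-endian, the first byte is least significant, giving 0x99AD54EF.
0x99AD54EF = 2578273519.

2578273519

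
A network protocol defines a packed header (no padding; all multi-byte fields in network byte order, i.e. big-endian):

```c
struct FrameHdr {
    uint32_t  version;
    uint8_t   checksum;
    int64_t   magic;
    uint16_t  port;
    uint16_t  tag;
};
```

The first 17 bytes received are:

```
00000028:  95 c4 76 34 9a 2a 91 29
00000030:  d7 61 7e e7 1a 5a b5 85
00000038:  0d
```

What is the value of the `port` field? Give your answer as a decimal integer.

`port` follows `version` (4 B), `checksum` (1 B), `magic` (8 B), so it starts at offset 4 + 1 + 8 = 13 and occupies 2 bytes.
Bytes at offsets 13..14: 5A B5.
In big-endian order the high byte comes first in memory.
The bytes are already most-significant first: 0x5AB5.
0x5AB5 = 23221.

23221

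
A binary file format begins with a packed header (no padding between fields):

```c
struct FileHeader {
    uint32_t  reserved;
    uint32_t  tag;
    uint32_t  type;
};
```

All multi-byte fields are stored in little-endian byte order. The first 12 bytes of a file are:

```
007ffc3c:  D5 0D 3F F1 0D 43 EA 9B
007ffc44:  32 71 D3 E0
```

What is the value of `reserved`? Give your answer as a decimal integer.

4047441365

`reserved` is the first field, at byte offset 0, occupying 4 bytes.
Bytes at offsets 0..3: D5 0D 3F F1.
Little-endian stores the least-significant byte at the lowest address.
Reassemble most-significant byte first: F1 3F 0D D5 → 0xF13F0DD5.
0xF13F0DD5 = 4047441365.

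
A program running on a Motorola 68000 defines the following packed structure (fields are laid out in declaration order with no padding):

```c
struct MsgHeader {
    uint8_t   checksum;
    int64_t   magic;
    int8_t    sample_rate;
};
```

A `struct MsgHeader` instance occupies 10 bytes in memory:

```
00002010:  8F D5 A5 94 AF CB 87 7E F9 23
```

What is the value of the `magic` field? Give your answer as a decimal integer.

`magic` follows `checksum` (1 byte), so it starts at byte offset 1 and occupies 8 bytes.
Bytes at offsets 1..8: D5 A5 94 AF CB 87 7E F9.
Big-endian: lowest address holds the most-significant byte.
The bytes are already most-significant first: 0xD5A594AFCB877EF9.
Top bit is set, so as a signed 64-bit value this is 0xD5A594AFCB877EF9 − 2^64 = -3051869689718800647.

-3051869689718800647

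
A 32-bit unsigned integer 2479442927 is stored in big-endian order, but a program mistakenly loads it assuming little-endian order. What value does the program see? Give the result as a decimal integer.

4014721427

2479442927 in 32-bit hexadecimal is 0x93C94BEF.
Stored big-endian, the bytes at ascending addresses are 93 C9 4B EF.
Read back as little-endian, the first byte is least significant, giving 0xEF4BC993.
0xEF4BC993 = 4014721427.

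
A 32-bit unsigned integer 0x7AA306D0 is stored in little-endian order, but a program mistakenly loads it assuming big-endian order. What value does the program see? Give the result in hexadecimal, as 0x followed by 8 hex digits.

Stored little-endian, the bytes at ascending addresses are D0 06 A3 7A.
Read back as big-endian, the last byte is least significant, giving 0xD006A37A.

0xD006A37A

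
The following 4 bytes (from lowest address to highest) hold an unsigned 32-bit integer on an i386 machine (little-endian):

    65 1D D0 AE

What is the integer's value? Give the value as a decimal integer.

2932874597

In little-endian order the low byte comes first in memory.
Reassemble most-significant byte first: AE D0 1D 65 → 0xAED01D65.
0xAED01D65 = 2932874597.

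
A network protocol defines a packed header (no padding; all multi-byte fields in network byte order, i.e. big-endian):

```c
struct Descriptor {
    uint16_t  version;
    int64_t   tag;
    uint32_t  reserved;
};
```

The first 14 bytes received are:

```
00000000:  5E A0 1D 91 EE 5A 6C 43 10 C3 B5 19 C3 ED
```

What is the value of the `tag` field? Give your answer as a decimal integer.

`tag` follows `version` (2 bytes), so it starts at byte offset 2 and occupies 8 bytes.
Bytes at offsets 2..9: 1D 91 EE 5A 6C 43 10 C3.
In big-endian order the high byte comes first in memory.
The bytes are already most-significant first: 0x1D91EE5A6C4310C3.
0x1D91EE5A6C4310C3 = 2130746170853757123.

2130746170853757123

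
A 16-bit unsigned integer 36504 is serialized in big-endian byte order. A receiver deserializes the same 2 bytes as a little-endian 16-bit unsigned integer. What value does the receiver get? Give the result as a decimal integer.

36504 in 16-bit hexadecimal is 0x8E98.
Stored big-endian, the bytes at ascending addresses are 8E 98.
Read back as little-endian, the first byte is least significant, giving 0x988E.
0x988E = 39054.

39054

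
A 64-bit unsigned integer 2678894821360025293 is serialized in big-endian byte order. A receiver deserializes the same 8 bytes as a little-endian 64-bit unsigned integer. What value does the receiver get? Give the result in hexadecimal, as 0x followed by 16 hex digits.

2678894821360025293 in 64-bit hexadecimal is 0x252D58A589CC3ECD.
Stored big-endian, the bytes at ascending addresses are 25 2D 58 A5 89 CC 3E CD.
Read back as little-endian, the first byte is least significant, giving 0xCD3ECC89A5582D25.

0xCD3ECC89A5582D25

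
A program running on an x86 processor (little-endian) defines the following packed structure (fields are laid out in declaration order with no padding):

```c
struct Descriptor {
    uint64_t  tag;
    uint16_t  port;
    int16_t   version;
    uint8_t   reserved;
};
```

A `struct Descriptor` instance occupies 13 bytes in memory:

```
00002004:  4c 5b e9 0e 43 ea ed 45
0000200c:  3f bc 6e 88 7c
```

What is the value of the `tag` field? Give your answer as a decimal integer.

5038941131831335756

`tag` is the first field, at byte offset 0, occupying 8 bytes.
Bytes at offsets 0..7: 4C 5B E9 0E 43 EA ED 45.
Little-endian stores the least-significant byte at the lowest address.
Reassemble most-significant byte first: 45 ED EA 43 0E E9 5B 4C → 0x45EDEA430EE95B4C.
0x45EDEA430EE95B4C = 5038941131831335756.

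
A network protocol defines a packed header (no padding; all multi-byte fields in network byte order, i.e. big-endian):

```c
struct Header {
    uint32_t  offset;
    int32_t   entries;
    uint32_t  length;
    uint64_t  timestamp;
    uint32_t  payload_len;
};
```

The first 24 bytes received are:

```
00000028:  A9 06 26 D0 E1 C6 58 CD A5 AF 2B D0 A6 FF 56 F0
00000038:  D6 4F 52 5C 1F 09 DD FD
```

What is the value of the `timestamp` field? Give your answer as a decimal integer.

12033432321744917084

`timestamp` follows `offset` (4 B), `entries` (4 B), `length` (4 B), so it starts at offset 4 + 4 + 4 = 12 and occupies 8 bytes.
Bytes at offsets 12..19: A6 FF 56 F0 D6 4F 52 5C.
In big-endian order the high byte comes first in memory.
The bytes are already most-significant first: 0xA6FF56F0D64F525C.
0xA6FF56F0D64F525C = 12033432321744917084.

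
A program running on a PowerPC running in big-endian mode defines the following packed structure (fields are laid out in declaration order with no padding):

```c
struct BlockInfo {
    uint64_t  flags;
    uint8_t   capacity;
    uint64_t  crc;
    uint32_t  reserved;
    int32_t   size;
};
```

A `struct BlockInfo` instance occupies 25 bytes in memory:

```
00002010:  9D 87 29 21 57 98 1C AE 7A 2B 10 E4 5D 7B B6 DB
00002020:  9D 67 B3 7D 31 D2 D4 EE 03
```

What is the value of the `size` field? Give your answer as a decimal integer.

-757797373

`size` follows `flags` (8 B), `capacity` (1 B), `crc` (8 B), `reserved` (4 B), so it starts at offset 8 + 1 + 8 + 4 = 21 and occupies 4 bytes.
Bytes at offsets 21..24: D2 D4 EE 03.
Big-endian: lowest address holds the most-significant byte.
The bytes are already most-significant first: 0xD2D4EE03.
Top bit is set, so as a signed 32-bit value this is 0xD2D4EE03 − 2^32 = -757797373.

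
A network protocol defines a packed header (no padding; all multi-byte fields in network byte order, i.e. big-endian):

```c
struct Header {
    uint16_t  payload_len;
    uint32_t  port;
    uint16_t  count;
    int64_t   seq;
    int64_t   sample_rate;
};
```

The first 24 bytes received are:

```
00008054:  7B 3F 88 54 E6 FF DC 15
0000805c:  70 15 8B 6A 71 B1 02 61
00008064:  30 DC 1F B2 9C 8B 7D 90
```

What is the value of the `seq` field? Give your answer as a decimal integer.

8076514796049072737

`seq` follows `payload_len` (2 B), `port` (4 B), `count` (2 B), so it starts at offset 2 + 4 + 2 = 8 and occupies 8 bytes.
Bytes at offsets 8..15: 70 15 8B 6A 71 B1 02 61.
Big-endian stores the most-significant byte at the lowest address.
The bytes are already most-significant first: 0x70158B6A71B10261.
0x70158B6A71B10261 = 8076514796049072737.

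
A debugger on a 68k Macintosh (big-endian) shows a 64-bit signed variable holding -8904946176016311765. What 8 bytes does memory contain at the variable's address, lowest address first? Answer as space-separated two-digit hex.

Two's complement of -8904946176016311765 in 64 bits: 8904946176016311765 = 0x7B94B95DDD6CE5D5; invert → 0x846B46A222931A2A; add 1 → 0x846B46A222931A2B.
Split into bytes (most-significant first): 84 6B 46 A2 22 93 1A 2B.
Big-endian: lowest address holds the most-significant byte.
So the memory order matches the most-significant-first order: 84 6B 46 A2 22 93 1A 2B.

84 6B 46 A2 22 93 1A 2B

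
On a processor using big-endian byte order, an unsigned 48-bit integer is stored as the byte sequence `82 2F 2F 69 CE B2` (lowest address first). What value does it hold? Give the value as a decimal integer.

143139170537138

Big-endian: lowest address holds the most-significant byte.
The bytes are already most-significant first: 0x822F2F69CEB2.
0x822F2F69CEB2 = 143139170537138.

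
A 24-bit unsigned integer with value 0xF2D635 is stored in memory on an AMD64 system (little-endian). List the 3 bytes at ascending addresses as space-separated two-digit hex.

Split into bytes (most-significant first): F2 D6 35.
In little-endian order the low byte comes first in memory.
So at ascending addresses the bytes are 35 D6 F2.

35 D6 F2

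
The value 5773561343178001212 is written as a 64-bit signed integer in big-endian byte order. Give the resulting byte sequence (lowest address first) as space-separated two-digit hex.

50 1F CF 73 B5 0D 4B 3C

5773561343178001212 in hexadecimal, padded to 64 bits, is 0x501FCF73B50D4B3C.
Split into bytes (most-significant first): 50 1F CF 73 B5 0D 4B 3C.
Big-endian stores the most-significant byte at the lowest address.
So the memory order matches the most-significant-first order: 50 1F CF 73 B5 0D 4B 3C.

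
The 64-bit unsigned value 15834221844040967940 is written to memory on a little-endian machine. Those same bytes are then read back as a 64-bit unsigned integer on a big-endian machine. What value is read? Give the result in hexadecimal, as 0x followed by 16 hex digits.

0x04E7CAB4DF74BEDB

15834221844040967940 in 64-bit hexadecimal is 0xDBBE74DFB4CAE704.
Stored little-endian, the bytes at ascending addresses are 04 E7 CA B4 DF 74 BE DB.
Read back as big-endian, the last byte is least significant, giving 0x04E7CAB4DF74BEDB.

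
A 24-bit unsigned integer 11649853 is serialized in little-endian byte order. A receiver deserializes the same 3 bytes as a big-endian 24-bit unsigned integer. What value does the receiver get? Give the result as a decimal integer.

11649853 in 24-bit hexadecimal is 0xB1C33D.
Stored little-endian, the bytes at ascending addresses are 3D C3 B1.
Read back as big-endian, the last byte is least significant, giving 0x3DC3B1.
0x3DC3B1 = 4047793.

4047793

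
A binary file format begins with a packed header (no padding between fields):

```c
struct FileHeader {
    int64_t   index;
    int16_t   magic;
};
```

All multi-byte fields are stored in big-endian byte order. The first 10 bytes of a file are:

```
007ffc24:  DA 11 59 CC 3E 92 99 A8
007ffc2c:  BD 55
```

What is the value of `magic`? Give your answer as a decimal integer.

-17067

`magic` follows `index` (8 bytes), so it starts at byte offset 8 and occupies 2 bytes.
Bytes at offsets 8..9: BD 55.
In big-endian order the high byte comes first in memory.
The bytes are already most-significant first: 0xBD55.
Top bit is set, so as a signed 16-bit value this is 0xBD55 − 2^16 = -17067.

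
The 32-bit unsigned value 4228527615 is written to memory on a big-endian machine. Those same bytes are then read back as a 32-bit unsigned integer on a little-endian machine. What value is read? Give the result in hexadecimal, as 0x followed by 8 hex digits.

0xFF350AFC

4228527615 in 32-bit hexadecimal is 0xFC0A35FF.
Stored big-endian, the bytes at ascending addresses are FC 0A 35 FF.
Read back as little-endian, the first byte is least significant, giving 0xFF350AFC.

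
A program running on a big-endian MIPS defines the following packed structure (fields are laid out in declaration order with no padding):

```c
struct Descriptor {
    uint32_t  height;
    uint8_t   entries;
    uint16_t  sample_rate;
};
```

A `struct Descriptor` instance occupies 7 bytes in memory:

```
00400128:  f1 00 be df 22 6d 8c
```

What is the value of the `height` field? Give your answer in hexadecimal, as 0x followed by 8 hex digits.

0xF100BEDF

`height` is the first field, at byte offset 0, occupying 4 bytes.
Bytes at offsets 0..3: F1 00 BE DF.
Big-endian stores the most-significant byte at the lowest address.
The bytes are already most-significant first: 0xF100BEDF.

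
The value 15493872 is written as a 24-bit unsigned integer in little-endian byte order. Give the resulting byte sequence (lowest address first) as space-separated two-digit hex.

F0 6A EC

15493872 in hexadecimal, padded to 24 bits, is 0xEC6AF0.
Split into bytes (most-significant first): EC 6A F0.
Little-endian: lowest address holds the least-significant byte.
So at ascending addresses the bytes are F0 6A EC.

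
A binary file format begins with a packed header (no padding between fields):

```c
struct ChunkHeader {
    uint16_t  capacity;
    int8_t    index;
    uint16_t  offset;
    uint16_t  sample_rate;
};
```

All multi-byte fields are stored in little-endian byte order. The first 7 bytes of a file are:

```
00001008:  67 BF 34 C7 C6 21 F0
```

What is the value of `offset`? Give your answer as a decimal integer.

50887

`offset` follows `capacity` (2 B), `index` (1 B), so it starts at offset 2 + 1 = 3 and occupies 2 bytes.
Bytes at offsets 3..4: C7 C6.
In little-endian order the low byte comes first in memory.
Reassemble most-significant byte first: C6 C7 → 0xC6C7.
0xC6C7 = 50887.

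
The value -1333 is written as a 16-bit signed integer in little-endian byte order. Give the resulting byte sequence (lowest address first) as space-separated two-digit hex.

CB FA

Two's complement of -1333 in 16 bits: 1333 = 0x0535; invert → 0xFACA; add 1 → 0xFACB.
Split into bytes (most-significant first): FA CB.
Little-endian stores the least-significant byte at the lowest address.
So at ascending addresses the bytes are CB FA.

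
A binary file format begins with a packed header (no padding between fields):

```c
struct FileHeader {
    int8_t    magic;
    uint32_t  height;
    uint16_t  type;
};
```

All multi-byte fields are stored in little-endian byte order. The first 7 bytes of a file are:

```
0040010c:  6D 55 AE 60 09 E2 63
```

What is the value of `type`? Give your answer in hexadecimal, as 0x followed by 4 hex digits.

`type` follows `magic` (1 B), `height` (4 B), so it starts at offset 1 + 4 = 5 and occupies 2 bytes.
Bytes at offsets 5..6: E2 63.
Little-endian stores the least-significant byte at the lowest address.
Reassemble most-significant byte first: 63 E2 → 0x63E2.

0x63E2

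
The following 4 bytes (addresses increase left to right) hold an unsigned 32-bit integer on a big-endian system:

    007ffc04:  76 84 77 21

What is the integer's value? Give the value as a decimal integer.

1988392737

In big-endian order the high byte comes first in memory.
The bytes are already most-significant first: 0x76847721.
0x76847721 = 1988392737.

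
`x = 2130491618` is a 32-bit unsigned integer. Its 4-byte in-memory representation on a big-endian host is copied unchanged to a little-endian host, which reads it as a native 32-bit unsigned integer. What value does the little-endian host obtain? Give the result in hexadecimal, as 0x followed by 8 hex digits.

0xE2B8FC7E

2130491618 in 32-bit hexadecimal is 0x7EFCB8E2.
Stored big-endian, the bytes at ascending addresses are 7E FC B8 E2.
Read back as little-endian, the first byte is least significant, giving 0xE2B8FC7E.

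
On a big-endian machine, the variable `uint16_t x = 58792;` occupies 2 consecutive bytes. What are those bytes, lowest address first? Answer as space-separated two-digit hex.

58792 in hexadecimal, padded to 16 bits, is 0xE5A8.
Split into bytes (most-significant first): E5 A8.
Big-endian stores the most-significant byte at the lowest address.
So the memory order matches the most-significant-first order: E5 A8.

E5 A8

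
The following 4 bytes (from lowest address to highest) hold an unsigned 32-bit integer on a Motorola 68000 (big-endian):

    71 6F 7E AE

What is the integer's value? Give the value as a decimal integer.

1903132334

Big-endian: lowest address holds the most-significant byte.
The bytes are already most-significant first: 0x716F7EAE.
0x716F7EAE = 1903132334.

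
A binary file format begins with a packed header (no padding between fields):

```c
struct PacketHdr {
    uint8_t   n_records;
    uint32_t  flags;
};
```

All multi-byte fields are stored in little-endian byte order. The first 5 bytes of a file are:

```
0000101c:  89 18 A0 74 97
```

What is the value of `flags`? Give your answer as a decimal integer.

2541002776

`flags` follows `n_records` (1 byte), so it starts at byte offset 1 and occupies 4 bytes.
Bytes at offsets 1..4: 18 A0 74 97.
In little-endian order the low byte comes first in memory.
Reassemble most-significant byte first: 97 74 A0 18 → 0x9774A018.
0x9774A018 = 2541002776.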